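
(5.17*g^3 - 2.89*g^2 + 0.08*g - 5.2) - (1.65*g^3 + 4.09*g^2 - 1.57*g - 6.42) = 3.52*g^3 - 6.98*g^2 + 1.65*g + 1.22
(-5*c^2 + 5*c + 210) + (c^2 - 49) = -4*c^2 + 5*c + 161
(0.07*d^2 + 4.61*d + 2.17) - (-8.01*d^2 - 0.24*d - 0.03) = 8.08*d^2 + 4.85*d + 2.2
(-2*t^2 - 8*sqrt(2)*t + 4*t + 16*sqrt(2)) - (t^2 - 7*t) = -3*t^2 - 8*sqrt(2)*t + 11*t + 16*sqrt(2)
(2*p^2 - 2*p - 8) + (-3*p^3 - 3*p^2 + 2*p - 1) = -3*p^3 - p^2 - 9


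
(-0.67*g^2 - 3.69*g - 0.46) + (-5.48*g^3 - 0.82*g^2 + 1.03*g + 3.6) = -5.48*g^3 - 1.49*g^2 - 2.66*g + 3.14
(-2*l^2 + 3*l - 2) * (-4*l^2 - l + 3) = 8*l^4 - 10*l^3 - l^2 + 11*l - 6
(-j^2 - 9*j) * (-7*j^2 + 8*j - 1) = 7*j^4 + 55*j^3 - 71*j^2 + 9*j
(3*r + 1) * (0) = 0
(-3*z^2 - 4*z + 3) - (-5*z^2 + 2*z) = 2*z^2 - 6*z + 3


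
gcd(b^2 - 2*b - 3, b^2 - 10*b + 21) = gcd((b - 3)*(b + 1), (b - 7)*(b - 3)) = b - 3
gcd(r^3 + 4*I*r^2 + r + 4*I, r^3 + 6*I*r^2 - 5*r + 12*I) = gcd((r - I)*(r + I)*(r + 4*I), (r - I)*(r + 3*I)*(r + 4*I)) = r^2 + 3*I*r + 4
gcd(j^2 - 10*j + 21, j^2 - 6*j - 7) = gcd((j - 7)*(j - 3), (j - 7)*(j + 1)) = j - 7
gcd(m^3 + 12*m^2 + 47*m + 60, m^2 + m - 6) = m + 3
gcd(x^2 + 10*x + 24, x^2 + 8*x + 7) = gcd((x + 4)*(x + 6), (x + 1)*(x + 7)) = 1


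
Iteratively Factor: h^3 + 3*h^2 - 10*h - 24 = (h + 2)*(h^2 + h - 12) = (h + 2)*(h + 4)*(h - 3)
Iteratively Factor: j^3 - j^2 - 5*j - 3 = (j - 3)*(j^2 + 2*j + 1) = (j - 3)*(j + 1)*(j + 1)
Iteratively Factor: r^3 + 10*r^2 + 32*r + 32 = (r + 4)*(r^2 + 6*r + 8) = (r + 4)^2*(r + 2)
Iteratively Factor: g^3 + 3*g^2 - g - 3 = (g - 1)*(g^2 + 4*g + 3) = (g - 1)*(g + 3)*(g + 1)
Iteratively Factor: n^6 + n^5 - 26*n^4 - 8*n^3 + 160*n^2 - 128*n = (n - 4)*(n^5 + 5*n^4 - 6*n^3 - 32*n^2 + 32*n) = (n - 4)*(n + 4)*(n^4 + n^3 - 10*n^2 + 8*n) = n*(n - 4)*(n + 4)*(n^3 + n^2 - 10*n + 8) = n*(n - 4)*(n - 2)*(n + 4)*(n^2 + 3*n - 4) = n*(n - 4)*(n - 2)*(n + 4)^2*(n - 1)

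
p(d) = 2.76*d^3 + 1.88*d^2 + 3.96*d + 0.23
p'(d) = 8.28*d^2 + 3.76*d + 3.96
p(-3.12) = -77.65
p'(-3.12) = 72.83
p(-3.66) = -124.40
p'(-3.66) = 101.11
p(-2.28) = -31.74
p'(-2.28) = 38.43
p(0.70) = 4.87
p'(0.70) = 10.65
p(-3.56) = -114.57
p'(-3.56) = 95.51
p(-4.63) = -251.74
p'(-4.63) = 164.05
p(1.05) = 9.66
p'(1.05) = 17.04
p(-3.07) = -74.07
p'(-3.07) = 70.45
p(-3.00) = -69.25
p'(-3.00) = 67.20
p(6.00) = 687.83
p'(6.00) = 324.60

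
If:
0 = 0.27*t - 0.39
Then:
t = 1.44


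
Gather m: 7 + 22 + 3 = 32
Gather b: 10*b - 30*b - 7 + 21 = 14 - 20*b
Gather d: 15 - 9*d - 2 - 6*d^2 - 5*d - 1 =-6*d^2 - 14*d + 12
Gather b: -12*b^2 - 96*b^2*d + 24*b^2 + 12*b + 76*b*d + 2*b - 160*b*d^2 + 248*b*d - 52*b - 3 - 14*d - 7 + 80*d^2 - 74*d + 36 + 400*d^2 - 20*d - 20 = b^2*(12 - 96*d) + b*(-160*d^2 + 324*d - 38) + 480*d^2 - 108*d + 6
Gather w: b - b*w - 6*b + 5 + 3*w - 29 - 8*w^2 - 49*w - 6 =-5*b - 8*w^2 + w*(-b - 46) - 30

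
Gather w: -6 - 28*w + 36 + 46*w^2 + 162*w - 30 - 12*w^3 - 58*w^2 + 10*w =-12*w^3 - 12*w^2 + 144*w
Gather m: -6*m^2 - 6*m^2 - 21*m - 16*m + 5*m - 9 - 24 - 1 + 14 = -12*m^2 - 32*m - 20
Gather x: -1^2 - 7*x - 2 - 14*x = -21*x - 3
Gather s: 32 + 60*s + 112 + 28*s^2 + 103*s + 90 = 28*s^2 + 163*s + 234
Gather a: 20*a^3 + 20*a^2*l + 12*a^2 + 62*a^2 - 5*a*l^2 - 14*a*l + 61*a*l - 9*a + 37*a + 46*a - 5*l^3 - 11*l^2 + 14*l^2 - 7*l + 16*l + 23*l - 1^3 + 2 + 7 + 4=20*a^3 + a^2*(20*l + 74) + a*(-5*l^2 + 47*l + 74) - 5*l^3 + 3*l^2 + 32*l + 12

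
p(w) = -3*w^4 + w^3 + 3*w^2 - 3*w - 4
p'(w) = -12*w^3 + 3*w^2 + 6*w - 3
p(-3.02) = -244.67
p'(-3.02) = 336.76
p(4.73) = -1346.89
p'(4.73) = -1177.39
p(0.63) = -4.92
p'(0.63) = -1.03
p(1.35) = -10.09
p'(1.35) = -18.96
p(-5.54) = -2891.26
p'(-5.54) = 2096.21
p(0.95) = -5.73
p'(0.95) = -4.88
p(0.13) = -4.34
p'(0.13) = -2.20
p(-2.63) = -137.08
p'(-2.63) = 220.27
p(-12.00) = -63472.00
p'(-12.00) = 21093.00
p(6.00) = -3586.00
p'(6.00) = -2451.00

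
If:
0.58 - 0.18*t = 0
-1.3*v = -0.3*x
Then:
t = 3.22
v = 0.230769230769231*x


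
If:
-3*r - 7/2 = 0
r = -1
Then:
No Solution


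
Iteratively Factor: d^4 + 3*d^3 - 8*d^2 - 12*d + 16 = (d + 2)*(d^3 + d^2 - 10*d + 8) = (d + 2)*(d + 4)*(d^2 - 3*d + 2) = (d - 1)*(d + 2)*(d + 4)*(d - 2)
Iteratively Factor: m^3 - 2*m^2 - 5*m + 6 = (m + 2)*(m^2 - 4*m + 3) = (m - 3)*(m + 2)*(m - 1)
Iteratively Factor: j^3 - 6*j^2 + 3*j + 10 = (j - 2)*(j^2 - 4*j - 5) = (j - 2)*(j + 1)*(j - 5)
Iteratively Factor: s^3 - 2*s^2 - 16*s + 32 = (s - 4)*(s^2 + 2*s - 8) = (s - 4)*(s + 4)*(s - 2)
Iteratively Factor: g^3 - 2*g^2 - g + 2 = (g - 1)*(g^2 - g - 2) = (g - 2)*(g - 1)*(g + 1)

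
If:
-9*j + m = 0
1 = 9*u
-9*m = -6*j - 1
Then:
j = 1/75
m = 3/25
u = 1/9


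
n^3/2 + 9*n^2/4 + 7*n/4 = n*(n/2 + 1/2)*(n + 7/2)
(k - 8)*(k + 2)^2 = k^3 - 4*k^2 - 28*k - 32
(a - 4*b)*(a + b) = a^2 - 3*a*b - 4*b^2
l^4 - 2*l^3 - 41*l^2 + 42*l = l*(l - 7)*(l - 1)*(l + 6)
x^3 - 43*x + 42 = (x - 6)*(x - 1)*(x + 7)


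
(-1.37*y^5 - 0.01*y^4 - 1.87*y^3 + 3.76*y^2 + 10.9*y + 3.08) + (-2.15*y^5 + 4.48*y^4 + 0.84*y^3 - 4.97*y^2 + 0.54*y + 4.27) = -3.52*y^5 + 4.47*y^4 - 1.03*y^3 - 1.21*y^2 + 11.44*y + 7.35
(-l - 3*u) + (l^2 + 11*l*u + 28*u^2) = l^2 + 11*l*u - l + 28*u^2 - 3*u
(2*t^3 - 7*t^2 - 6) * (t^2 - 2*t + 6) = 2*t^5 - 11*t^4 + 26*t^3 - 48*t^2 + 12*t - 36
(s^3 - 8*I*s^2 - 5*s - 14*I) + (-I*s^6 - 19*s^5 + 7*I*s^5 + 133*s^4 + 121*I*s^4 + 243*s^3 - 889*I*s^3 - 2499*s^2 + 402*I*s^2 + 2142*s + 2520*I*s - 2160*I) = -I*s^6 - 19*s^5 + 7*I*s^5 + 133*s^4 + 121*I*s^4 + 244*s^3 - 889*I*s^3 - 2499*s^2 + 394*I*s^2 + 2137*s + 2520*I*s - 2174*I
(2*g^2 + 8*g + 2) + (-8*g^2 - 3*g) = -6*g^2 + 5*g + 2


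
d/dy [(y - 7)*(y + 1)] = 2*y - 6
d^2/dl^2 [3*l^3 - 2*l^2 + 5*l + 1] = 18*l - 4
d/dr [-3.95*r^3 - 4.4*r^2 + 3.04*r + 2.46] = -11.85*r^2 - 8.8*r + 3.04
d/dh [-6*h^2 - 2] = -12*h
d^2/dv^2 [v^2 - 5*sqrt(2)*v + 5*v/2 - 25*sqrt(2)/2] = 2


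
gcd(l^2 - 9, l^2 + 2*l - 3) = l + 3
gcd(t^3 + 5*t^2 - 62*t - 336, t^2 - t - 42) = t + 6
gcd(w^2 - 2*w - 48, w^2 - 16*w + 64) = w - 8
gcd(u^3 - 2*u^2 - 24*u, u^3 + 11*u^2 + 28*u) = u^2 + 4*u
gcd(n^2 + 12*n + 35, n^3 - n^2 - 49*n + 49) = n + 7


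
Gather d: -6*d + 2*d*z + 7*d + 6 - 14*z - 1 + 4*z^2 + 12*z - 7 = d*(2*z + 1) + 4*z^2 - 2*z - 2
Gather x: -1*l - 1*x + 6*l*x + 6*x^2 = -l + 6*x^2 + x*(6*l - 1)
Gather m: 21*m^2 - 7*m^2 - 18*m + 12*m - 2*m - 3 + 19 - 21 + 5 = 14*m^2 - 8*m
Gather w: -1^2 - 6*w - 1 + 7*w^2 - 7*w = 7*w^2 - 13*w - 2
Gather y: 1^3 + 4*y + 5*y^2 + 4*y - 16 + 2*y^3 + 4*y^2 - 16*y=2*y^3 + 9*y^2 - 8*y - 15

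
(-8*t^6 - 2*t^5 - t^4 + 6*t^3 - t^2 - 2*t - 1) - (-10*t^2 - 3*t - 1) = -8*t^6 - 2*t^5 - t^4 + 6*t^3 + 9*t^2 + t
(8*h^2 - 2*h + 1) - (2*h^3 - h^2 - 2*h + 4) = -2*h^3 + 9*h^2 - 3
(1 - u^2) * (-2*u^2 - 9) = 2*u^4 + 7*u^2 - 9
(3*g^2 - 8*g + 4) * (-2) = -6*g^2 + 16*g - 8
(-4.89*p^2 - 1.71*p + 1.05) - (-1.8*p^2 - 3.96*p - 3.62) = -3.09*p^2 + 2.25*p + 4.67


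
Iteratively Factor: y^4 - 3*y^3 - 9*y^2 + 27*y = (y - 3)*(y^3 - 9*y) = y*(y - 3)*(y^2 - 9) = y*(y - 3)^2*(y + 3)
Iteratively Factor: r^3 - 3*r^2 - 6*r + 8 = (r - 4)*(r^2 + r - 2) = (r - 4)*(r + 2)*(r - 1)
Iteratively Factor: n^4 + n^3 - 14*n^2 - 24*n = (n + 3)*(n^3 - 2*n^2 - 8*n) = (n - 4)*(n + 3)*(n^2 + 2*n) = (n - 4)*(n + 2)*(n + 3)*(n)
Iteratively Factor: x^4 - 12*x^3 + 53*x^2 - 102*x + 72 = (x - 3)*(x^3 - 9*x^2 + 26*x - 24) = (x - 4)*(x - 3)*(x^2 - 5*x + 6) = (x - 4)*(x - 3)^2*(x - 2)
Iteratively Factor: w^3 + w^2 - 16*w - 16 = (w + 4)*(w^2 - 3*w - 4) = (w - 4)*(w + 4)*(w + 1)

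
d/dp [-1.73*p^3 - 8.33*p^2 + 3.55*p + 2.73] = -5.19*p^2 - 16.66*p + 3.55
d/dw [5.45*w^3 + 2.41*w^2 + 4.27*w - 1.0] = 16.35*w^2 + 4.82*w + 4.27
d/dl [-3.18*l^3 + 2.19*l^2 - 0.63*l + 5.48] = -9.54*l^2 + 4.38*l - 0.63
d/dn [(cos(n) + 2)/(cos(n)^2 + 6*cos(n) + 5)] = (cos(n)^2 + 4*cos(n) + 7)*sin(n)/(cos(n)^2 + 6*cos(n) + 5)^2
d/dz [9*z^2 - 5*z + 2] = 18*z - 5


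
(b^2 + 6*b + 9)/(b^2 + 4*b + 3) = (b + 3)/(b + 1)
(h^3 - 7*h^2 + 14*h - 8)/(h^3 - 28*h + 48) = (h - 1)/(h + 6)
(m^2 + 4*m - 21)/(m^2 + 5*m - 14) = (m - 3)/(m - 2)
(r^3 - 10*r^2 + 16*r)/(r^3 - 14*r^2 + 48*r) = (r - 2)/(r - 6)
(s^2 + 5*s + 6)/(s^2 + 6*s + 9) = (s + 2)/(s + 3)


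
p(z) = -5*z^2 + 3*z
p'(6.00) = -57.00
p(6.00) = -162.00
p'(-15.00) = 153.00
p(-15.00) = -1170.00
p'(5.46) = -51.60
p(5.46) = -132.68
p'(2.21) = -19.10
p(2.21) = -17.79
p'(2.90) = -26.00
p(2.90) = -33.35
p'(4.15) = -38.50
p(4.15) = -73.66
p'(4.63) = -43.30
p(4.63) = -93.29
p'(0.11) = 1.90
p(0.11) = 0.27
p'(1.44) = -11.40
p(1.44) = -6.05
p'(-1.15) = 14.50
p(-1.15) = -10.06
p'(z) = 3 - 10*z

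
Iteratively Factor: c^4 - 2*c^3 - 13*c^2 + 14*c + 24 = (c + 3)*(c^3 - 5*c^2 + 2*c + 8) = (c - 4)*(c + 3)*(c^2 - c - 2) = (c - 4)*(c - 2)*(c + 3)*(c + 1)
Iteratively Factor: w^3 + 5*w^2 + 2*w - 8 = (w + 4)*(w^2 + w - 2) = (w - 1)*(w + 4)*(w + 2)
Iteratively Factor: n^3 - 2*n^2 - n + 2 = (n - 1)*(n^2 - n - 2) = (n - 1)*(n + 1)*(n - 2)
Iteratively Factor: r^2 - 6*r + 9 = (r - 3)*(r - 3)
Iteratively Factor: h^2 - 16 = (h - 4)*(h + 4)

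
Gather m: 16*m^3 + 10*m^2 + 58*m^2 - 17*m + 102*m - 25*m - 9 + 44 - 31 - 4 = 16*m^3 + 68*m^2 + 60*m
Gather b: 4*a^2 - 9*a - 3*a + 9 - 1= 4*a^2 - 12*a + 8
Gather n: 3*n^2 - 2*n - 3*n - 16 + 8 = 3*n^2 - 5*n - 8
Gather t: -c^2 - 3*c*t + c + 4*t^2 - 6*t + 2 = -c^2 + c + 4*t^2 + t*(-3*c - 6) + 2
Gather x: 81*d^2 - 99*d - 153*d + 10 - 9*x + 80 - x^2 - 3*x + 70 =81*d^2 - 252*d - x^2 - 12*x + 160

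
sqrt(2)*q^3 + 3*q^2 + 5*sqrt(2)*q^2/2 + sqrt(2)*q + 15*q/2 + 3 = (q + 2)*(q + 3*sqrt(2)/2)*(sqrt(2)*q + sqrt(2)/2)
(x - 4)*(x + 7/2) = x^2 - x/2 - 14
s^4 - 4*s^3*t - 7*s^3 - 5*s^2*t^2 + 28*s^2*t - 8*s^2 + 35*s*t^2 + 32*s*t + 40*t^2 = (s - 8)*(s + 1)*(s - 5*t)*(s + t)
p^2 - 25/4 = (p - 5/2)*(p + 5/2)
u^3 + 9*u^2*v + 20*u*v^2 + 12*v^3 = (u + v)*(u + 2*v)*(u + 6*v)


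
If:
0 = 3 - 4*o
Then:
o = 3/4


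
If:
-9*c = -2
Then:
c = 2/9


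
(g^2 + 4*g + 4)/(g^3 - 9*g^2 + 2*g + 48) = (g + 2)/(g^2 - 11*g + 24)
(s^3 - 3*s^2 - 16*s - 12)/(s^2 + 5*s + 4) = (s^2 - 4*s - 12)/(s + 4)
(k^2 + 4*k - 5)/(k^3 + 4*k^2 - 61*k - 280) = (k - 1)/(k^2 - k - 56)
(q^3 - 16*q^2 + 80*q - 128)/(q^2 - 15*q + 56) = (q^2 - 8*q + 16)/(q - 7)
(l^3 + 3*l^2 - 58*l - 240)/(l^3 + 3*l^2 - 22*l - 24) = (l^2 - 3*l - 40)/(l^2 - 3*l - 4)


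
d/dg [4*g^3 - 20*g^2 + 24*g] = 12*g^2 - 40*g + 24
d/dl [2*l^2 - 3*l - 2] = 4*l - 3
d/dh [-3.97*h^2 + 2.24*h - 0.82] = 2.24 - 7.94*h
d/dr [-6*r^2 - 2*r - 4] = -12*r - 2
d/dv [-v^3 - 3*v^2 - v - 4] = -3*v^2 - 6*v - 1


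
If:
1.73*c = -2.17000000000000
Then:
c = -1.25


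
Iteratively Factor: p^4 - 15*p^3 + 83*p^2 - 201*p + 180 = (p - 3)*(p^3 - 12*p^2 + 47*p - 60) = (p - 4)*(p - 3)*(p^2 - 8*p + 15) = (p - 5)*(p - 4)*(p - 3)*(p - 3)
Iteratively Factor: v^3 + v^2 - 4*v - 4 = (v + 2)*(v^2 - v - 2) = (v - 2)*(v + 2)*(v + 1)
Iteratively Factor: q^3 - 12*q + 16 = (q - 2)*(q^2 + 2*q - 8) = (q - 2)*(q + 4)*(q - 2)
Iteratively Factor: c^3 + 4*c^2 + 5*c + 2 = (c + 1)*(c^2 + 3*c + 2) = (c + 1)^2*(c + 2)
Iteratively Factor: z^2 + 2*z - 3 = (z + 3)*(z - 1)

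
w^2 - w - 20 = (w - 5)*(w + 4)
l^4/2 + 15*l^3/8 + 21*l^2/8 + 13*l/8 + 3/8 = (l/2 + 1/2)*(l + 3/4)*(l + 1)^2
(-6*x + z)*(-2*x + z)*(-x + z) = -12*x^3 + 20*x^2*z - 9*x*z^2 + z^3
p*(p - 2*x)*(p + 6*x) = p^3 + 4*p^2*x - 12*p*x^2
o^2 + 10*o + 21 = (o + 3)*(o + 7)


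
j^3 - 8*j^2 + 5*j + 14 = (j - 7)*(j - 2)*(j + 1)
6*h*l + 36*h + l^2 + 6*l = (6*h + l)*(l + 6)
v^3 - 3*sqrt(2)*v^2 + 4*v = v*(v - 2*sqrt(2))*(v - sqrt(2))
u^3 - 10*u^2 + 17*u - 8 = (u - 8)*(u - 1)^2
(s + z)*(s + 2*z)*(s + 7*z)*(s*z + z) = s^4*z + 10*s^3*z^2 + s^3*z + 23*s^2*z^3 + 10*s^2*z^2 + 14*s*z^4 + 23*s*z^3 + 14*z^4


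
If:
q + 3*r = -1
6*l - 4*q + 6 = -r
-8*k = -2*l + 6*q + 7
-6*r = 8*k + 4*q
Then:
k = 121/92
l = -185/46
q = -98/23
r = 25/23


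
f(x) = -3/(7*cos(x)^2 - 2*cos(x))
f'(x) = -3*(14*sin(x)*cos(x) - 2*sin(x))/(7*cos(x)^2 - 2*cos(x))^2 = 6*(sin(x)/cos(x)^2 - 7*tan(x))/(7*cos(x) - 2)^2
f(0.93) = -2.30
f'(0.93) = -8.98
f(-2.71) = -0.40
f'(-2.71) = -0.32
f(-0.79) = -1.46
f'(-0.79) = 3.94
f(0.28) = -0.66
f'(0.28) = -0.46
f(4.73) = 90.77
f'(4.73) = -4815.29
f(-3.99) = -0.68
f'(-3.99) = 1.32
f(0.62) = -1.00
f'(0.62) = -1.81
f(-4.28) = -1.45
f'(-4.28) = 5.01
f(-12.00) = -0.91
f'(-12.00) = -1.45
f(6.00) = -0.66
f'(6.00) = 0.47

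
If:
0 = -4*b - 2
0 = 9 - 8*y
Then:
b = -1/2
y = 9/8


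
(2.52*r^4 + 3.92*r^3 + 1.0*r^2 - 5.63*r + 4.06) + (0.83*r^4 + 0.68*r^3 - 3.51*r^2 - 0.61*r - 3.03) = 3.35*r^4 + 4.6*r^3 - 2.51*r^2 - 6.24*r + 1.03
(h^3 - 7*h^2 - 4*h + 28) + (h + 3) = h^3 - 7*h^2 - 3*h + 31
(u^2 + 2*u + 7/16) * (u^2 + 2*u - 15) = u^4 + 4*u^3 - 169*u^2/16 - 233*u/8 - 105/16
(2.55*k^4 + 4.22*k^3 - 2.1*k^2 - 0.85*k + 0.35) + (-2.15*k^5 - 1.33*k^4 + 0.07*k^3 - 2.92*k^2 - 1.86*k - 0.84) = -2.15*k^5 + 1.22*k^4 + 4.29*k^3 - 5.02*k^2 - 2.71*k - 0.49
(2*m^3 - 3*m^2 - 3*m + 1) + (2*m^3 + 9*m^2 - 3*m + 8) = 4*m^3 + 6*m^2 - 6*m + 9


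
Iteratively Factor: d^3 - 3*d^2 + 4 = (d - 2)*(d^2 - d - 2) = (d - 2)^2*(d + 1)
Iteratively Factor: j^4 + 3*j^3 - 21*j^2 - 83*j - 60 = (j + 3)*(j^3 - 21*j - 20) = (j + 3)*(j + 4)*(j^2 - 4*j - 5) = (j + 1)*(j + 3)*(j + 4)*(j - 5)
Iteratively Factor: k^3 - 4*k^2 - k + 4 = (k - 1)*(k^2 - 3*k - 4) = (k - 4)*(k - 1)*(k + 1)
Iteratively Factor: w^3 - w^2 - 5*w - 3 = (w - 3)*(w^2 + 2*w + 1) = (w - 3)*(w + 1)*(w + 1)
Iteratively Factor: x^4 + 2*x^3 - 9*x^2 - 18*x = (x + 3)*(x^3 - x^2 - 6*x) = x*(x + 3)*(x^2 - x - 6) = x*(x - 3)*(x + 3)*(x + 2)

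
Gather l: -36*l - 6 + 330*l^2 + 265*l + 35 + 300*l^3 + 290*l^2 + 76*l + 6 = 300*l^3 + 620*l^2 + 305*l + 35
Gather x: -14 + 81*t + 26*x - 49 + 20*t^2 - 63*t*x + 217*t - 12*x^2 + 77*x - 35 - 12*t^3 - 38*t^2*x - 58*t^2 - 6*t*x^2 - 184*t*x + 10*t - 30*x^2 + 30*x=-12*t^3 - 38*t^2 + 308*t + x^2*(-6*t - 42) + x*(-38*t^2 - 247*t + 133) - 98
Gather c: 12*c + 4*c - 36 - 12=16*c - 48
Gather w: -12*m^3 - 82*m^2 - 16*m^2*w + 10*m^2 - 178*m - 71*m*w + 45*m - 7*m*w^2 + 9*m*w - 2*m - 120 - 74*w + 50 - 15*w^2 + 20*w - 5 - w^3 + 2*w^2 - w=-12*m^3 - 72*m^2 - 135*m - w^3 + w^2*(-7*m - 13) + w*(-16*m^2 - 62*m - 55) - 75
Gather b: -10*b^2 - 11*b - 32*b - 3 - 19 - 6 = -10*b^2 - 43*b - 28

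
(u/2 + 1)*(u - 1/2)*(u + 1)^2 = u^4/2 + 7*u^3/4 + 3*u^2/2 - u/4 - 1/2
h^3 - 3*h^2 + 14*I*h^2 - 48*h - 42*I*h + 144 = (h - 3)*(h + 6*I)*(h + 8*I)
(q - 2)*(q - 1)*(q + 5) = q^3 + 2*q^2 - 13*q + 10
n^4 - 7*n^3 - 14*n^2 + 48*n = n*(n - 8)*(n - 2)*(n + 3)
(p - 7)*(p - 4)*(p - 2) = p^3 - 13*p^2 + 50*p - 56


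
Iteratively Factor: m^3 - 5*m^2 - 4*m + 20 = (m - 5)*(m^2 - 4) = (m - 5)*(m - 2)*(m + 2)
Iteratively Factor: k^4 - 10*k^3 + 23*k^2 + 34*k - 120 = (k - 5)*(k^3 - 5*k^2 - 2*k + 24) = (k - 5)*(k - 4)*(k^2 - k - 6) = (k - 5)*(k - 4)*(k - 3)*(k + 2)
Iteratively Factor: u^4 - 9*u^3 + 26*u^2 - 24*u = (u - 2)*(u^3 - 7*u^2 + 12*u) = (u - 3)*(u - 2)*(u^2 - 4*u) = (u - 4)*(u - 3)*(u - 2)*(u)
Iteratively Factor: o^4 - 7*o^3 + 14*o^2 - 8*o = (o - 4)*(o^3 - 3*o^2 + 2*o) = o*(o - 4)*(o^2 - 3*o + 2) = o*(o - 4)*(o - 2)*(o - 1)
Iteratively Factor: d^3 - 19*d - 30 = (d + 3)*(d^2 - 3*d - 10) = (d + 2)*(d + 3)*(d - 5)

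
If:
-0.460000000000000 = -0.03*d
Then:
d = 15.33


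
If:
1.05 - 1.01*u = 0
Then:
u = 1.04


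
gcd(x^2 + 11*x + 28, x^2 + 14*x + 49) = x + 7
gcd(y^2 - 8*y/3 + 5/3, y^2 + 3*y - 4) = y - 1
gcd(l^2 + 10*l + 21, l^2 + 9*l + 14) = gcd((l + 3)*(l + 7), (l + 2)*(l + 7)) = l + 7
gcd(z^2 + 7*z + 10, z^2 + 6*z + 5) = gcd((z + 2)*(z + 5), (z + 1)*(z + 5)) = z + 5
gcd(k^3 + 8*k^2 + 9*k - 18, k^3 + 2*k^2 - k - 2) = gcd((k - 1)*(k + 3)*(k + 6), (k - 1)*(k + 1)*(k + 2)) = k - 1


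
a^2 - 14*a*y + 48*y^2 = (a - 8*y)*(a - 6*y)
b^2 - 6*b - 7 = (b - 7)*(b + 1)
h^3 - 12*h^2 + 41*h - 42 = (h - 7)*(h - 3)*(h - 2)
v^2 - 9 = (v - 3)*(v + 3)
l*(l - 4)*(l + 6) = l^3 + 2*l^2 - 24*l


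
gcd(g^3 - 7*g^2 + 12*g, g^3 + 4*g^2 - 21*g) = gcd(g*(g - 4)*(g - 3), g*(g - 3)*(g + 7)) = g^2 - 3*g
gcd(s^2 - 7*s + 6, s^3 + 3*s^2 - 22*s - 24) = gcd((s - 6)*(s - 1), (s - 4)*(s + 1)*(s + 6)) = 1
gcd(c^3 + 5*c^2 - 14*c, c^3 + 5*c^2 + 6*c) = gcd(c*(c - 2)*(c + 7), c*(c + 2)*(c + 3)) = c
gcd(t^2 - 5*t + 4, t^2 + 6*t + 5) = 1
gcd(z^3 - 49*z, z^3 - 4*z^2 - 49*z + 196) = z^2 - 49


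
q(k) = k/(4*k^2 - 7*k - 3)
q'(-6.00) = 0.00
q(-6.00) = -0.03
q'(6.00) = -0.01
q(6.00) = 0.06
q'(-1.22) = -0.07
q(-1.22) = -0.11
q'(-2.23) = -0.02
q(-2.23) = -0.07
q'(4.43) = -0.04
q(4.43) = 0.10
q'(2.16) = -73.63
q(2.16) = 3.98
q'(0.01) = -0.32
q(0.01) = -0.00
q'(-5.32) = -0.01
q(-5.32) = -0.04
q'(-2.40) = -0.02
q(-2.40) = -0.07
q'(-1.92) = -0.03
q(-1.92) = -0.08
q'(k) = k*(7 - 8*k)/(4*k^2 - 7*k - 3)^2 + 1/(4*k^2 - 7*k - 3)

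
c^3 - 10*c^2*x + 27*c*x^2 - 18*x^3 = (c - 6*x)*(c - 3*x)*(c - x)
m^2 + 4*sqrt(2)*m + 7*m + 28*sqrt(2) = (m + 7)*(m + 4*sqrt(2))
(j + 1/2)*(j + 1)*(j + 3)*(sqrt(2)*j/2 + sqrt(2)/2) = sqrt(2)*j^4/2 + 11*sqrt(2)*j^3/4 + 19*sqrt(2)*j^2/4 + 13*sqrt(2)*j/4 + 3*sqrt(2)/4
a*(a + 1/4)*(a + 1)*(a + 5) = a^4 + 25*a^3/4 + 13*a^2/2 + 5*a/4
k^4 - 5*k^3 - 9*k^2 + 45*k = k*(k - 5)*(k - 3)*(k + 3)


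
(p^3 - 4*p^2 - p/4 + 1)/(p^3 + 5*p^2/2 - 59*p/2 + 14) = (p + 1/2)/(p + 7)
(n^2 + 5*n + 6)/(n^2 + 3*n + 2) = (n + 3)/(n + 1)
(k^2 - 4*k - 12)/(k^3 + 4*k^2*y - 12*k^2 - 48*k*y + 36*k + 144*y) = (k + 2)/(k^2 + 4*k*y - 6*k - 24*y)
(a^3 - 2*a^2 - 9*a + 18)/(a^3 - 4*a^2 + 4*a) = (a^2 - 9)/(a*(a - 2))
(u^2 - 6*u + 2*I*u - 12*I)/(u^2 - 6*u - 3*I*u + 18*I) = (u + 2*I)/(u - 3*I)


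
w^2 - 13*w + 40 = (w - 8)*(w - 5)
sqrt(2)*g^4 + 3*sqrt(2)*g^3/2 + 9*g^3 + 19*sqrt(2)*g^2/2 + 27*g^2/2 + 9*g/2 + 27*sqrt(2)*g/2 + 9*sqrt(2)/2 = (g + 1/2)*(g + 3*sqrt(2)/2)*(g + 3*sqrt(2))*(sqrt(2)*g + sqrt(2))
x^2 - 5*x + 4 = (x - 4)*(x - 1)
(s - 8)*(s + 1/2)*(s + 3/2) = s^3 - 6*s^2 - 61*s/4 - 6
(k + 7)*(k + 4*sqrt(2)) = k^2 + 4*sqrt(2)*k + 7*k + 28*sqrt(2)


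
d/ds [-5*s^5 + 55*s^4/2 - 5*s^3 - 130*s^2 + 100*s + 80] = -25*s^4 + 110*s^3 - 15*s^2 - 260*s + 100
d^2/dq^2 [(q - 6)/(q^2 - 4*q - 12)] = 2/(q^3 + 6*q^2 + 12*q + 8)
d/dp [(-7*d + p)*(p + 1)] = -7*d + 2*p + 1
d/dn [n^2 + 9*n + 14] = 2*n + 9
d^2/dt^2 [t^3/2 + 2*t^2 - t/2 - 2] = 3*t + 4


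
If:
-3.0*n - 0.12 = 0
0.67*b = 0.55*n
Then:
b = -0.03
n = -0.04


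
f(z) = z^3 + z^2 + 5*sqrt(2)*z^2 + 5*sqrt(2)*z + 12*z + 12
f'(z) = 3*z^2 + 2*z + 10*sqrt(2)*z + 5*sqrt(2) + 12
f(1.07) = 42.87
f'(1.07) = 39.78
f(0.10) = 13.99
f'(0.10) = 20.72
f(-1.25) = -1.18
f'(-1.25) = 3.58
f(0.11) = 14.20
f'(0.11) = 20.88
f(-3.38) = 1.13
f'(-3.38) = -1.22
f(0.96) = 38.63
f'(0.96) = 37.33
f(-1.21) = -1.03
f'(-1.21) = 3.93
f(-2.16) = -1.61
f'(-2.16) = -1.80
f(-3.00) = 0.43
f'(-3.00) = -2.36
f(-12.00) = -782.62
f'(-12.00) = 257.37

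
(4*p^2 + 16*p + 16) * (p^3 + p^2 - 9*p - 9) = 4*p^5 + 20*p^4 - 4*p^3 - 164*p^2 - 288*p - 144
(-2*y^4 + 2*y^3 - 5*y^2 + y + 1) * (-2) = 4*y^4 - 4*y^3 + 10*y^2 - 2*y - 2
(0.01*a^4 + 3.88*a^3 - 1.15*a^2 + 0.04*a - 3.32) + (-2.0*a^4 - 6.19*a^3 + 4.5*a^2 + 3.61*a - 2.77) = -1.99*a^4 - 2.31*a^3 + 3.35*a^2 + 3.65*a - 6.09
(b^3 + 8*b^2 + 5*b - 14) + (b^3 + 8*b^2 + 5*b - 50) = 2*b^3 + 16*b^2 + 10*b - 64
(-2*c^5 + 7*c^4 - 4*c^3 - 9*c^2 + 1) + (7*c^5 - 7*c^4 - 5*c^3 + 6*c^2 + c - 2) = 5*c^5 - 9*c^3 - 3*c^2 + c - 1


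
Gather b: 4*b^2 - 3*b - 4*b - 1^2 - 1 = 4*b^2 - 7*b - 2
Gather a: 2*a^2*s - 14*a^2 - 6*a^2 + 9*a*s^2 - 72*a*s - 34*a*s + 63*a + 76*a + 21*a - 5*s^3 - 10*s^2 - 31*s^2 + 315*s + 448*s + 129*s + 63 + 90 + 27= a^2*(2*s - 20) + a*(9*s^2 - 106*s + 160) - 5*s^3 - 41*s^2 + 892*s + 180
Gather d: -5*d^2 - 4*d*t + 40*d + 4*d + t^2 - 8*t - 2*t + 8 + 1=-5*d^2 + d*(44 - 4*t) + t^2 - 10*t + 9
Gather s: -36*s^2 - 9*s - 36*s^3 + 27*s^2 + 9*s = -36*s^3 - 9*s^2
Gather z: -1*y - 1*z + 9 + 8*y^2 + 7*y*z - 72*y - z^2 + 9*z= 8*y^2 - 73*y - z^2 + z*(7*y + 8) + 9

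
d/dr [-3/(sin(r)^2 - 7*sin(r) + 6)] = 3*(2*sin(r) - 7)*cos(r)/(sin(r)^2 - 7*sin(r) + 6)^2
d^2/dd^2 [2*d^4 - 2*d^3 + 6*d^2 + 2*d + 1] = 24*d^2 - 12*d + 12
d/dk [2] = 0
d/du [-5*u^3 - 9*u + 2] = -15*u^2 - 9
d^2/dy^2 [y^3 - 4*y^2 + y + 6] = 6*y - 8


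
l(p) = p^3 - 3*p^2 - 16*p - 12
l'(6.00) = 56.00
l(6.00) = 0.00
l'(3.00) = -7.00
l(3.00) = -60.00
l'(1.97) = -16.18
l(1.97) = -47.52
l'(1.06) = -18.99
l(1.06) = -31.14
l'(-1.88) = 5.88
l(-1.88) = 0.83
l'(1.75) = -17.31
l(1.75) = -43.83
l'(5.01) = 29.24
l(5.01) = -41.71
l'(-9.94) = 340.05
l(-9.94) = -1131.48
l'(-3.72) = 47.84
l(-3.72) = -45.47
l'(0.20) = -17.08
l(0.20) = -15.31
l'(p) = 3*p^2 - 6*p - 16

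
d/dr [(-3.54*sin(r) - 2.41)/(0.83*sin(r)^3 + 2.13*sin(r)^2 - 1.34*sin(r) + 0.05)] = (5.8764*sin(r)^3 + 13.5411*sin(r)^2 + 10.2666*sin(r) - 3.4064)*cos(r)/(0.6889*sin(r)^6 + 3.5358*sin(r)^5 + 2.3125*sin(r)^4 - 5.6254*sin(r)^3 + 2.0086*sin(r)^2 - 0.134*sin(r) + 0.0025)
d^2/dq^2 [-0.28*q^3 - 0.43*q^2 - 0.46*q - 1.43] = -1.68*q - 0.86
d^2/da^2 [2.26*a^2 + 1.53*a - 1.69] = 4.52000000000000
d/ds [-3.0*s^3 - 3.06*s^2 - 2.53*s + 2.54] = -9.0*s^2 - 6.12*s - 2.53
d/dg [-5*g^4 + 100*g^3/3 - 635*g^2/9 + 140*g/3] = -20*g^3 + 100*g^2 - 1270*g/9 + 140/3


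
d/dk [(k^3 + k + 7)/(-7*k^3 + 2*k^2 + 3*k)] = (2*k^4 + 20*k^3 + 145*k^2 - 28*k - 21)/(k^2*(49*k^4 - 28*k^3 - 38*k^2 + 12*k + 9))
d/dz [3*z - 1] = 3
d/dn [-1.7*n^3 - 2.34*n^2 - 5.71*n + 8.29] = -5.1*n^2 - 4.68*n - 5.71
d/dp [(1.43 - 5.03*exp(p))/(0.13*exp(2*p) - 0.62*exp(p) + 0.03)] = (0.6539*exp(2*p) - 0.3718*exp(p) + 0.7357)*exp(p)/(0.0169*exp(4*p) - 0.1612*exp(3*p) + 0.3922*exp(2*p) - 0.0372*exp(p) + 0.0009)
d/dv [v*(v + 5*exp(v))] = v*(5*exp(v) + 1) + v + 5*exp(v)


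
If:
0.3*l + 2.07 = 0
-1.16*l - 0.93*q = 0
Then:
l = -6.90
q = 8.61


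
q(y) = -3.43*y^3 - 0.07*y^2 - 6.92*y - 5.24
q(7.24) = -1360.71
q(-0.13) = -4.33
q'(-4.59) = -223.07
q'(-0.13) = -7.08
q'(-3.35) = -121.93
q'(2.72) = -83.43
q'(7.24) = -547.31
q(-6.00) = 774.64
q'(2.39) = -66.03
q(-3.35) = 146.11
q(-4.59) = 356.74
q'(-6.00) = -376.52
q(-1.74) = 24.66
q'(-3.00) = -99.11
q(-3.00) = 107.50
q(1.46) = -26.17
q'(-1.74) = -37.83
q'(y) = -10.29*y^2 - 0.14*y - 6.92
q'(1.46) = -29.06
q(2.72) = -93.60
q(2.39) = -69.00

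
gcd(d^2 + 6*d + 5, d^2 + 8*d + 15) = d + 5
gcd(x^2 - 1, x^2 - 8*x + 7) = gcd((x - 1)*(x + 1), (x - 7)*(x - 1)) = x - 1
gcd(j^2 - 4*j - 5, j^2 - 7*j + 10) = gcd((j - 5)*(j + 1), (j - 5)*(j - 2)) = j - 5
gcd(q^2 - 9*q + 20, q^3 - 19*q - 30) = q - 5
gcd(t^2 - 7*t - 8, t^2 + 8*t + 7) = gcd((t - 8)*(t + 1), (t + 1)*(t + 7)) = t + 1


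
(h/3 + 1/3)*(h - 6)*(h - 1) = h^3/3 - 2*h^2 - h/3 + 2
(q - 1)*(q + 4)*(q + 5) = q^3 + 8*q^2 + 11*q - 20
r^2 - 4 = (r - 2)*(r + 2)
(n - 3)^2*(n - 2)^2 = n^4 - 10*n^3 + 37*n^2 - 60*n + 36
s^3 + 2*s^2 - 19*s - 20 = (s - 4)*(s + 1)*(s + 5)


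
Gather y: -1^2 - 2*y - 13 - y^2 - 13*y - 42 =-y^2 - 15*y - 56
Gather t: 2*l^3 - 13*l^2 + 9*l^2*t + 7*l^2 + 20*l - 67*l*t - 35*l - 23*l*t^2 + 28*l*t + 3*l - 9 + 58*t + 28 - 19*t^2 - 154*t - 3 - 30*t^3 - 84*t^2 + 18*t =2*l^3 - 6*l^2 - 12*l - 30*t^3 + t^2*(-23*l - 103) + t*(9*l^2 - 39*l - 78) + 16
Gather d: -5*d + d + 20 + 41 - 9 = 52 - 4*d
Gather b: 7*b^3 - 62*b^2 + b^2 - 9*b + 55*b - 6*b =7*b^3 - 61*b^2 + 40*b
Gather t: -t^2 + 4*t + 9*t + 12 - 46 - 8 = -t^2 + 13*t - 42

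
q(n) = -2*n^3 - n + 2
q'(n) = -6*n^2 - 1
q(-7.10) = 724.92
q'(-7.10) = -303.46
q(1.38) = -4.64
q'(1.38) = -12.43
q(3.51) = -88.00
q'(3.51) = -74.92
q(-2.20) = 25.50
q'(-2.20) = -30.04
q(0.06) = 1.94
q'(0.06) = -1.02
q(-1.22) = 6.85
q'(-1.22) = -9.93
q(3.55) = -91.03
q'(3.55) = -76.62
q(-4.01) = 134.97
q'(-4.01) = -97.48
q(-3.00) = 59.00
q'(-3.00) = -55.00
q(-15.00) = 6767.00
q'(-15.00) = -1351.00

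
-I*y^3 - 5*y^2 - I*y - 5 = (y - 5*I)*(y - I)*(-I*y + 1)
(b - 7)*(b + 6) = b^2 - b - 42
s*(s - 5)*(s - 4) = s^3 - 9*s^2 + 20*s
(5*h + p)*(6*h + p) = 30*h^2 + 11*h*p + p^2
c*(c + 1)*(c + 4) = c^3 + 5*c^2 + 4*c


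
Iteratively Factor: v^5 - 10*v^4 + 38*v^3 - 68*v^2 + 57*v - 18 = (v - 3)*(v^4 - 7*v^3 + 17*v^2 - 17*v + 6) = (v - 3)*(v - 1)*(v^3 - 6*v^2 + 11*v - 6) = (v - 3)*(v - 1)^2*(v^2 - 5*v + 6) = (v - 3)^2*(v - 1)^2*(v - 2)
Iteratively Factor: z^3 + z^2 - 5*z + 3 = (z - 1)*(z^2 + 2*z - 3) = (z - 1)*(z + 3)*(z - 1)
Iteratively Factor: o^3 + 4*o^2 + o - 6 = (o + 3)*(o^2 + o - 2) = (o + 2)*(o + 3)*(o - 1)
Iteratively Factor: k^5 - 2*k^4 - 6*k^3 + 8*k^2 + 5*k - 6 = (k - 1)*(k^4 - k^3 - 7*k^2 + k + 6) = (k - 1)^2*(k^3 - 7*k - 6) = (k - 1)^2*(k + 1)*(k^2 - k - 6) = (k - 1)^2*(k + 1)*(k + 2)*(k - 3)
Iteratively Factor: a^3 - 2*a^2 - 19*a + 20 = (a - 5)*(a^2 + 3*a - 4) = (a - 5)*(a + 4)*(a - 1)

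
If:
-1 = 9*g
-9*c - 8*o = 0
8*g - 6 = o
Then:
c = 496/81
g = -1/9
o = -62/9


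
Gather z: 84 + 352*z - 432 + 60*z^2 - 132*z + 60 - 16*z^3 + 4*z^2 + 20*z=-16*z^3 + 64*z^2 + 240*z - 288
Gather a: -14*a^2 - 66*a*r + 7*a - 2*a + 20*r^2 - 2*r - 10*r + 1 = -14*a^2 + a*(5 - 66*r) + 20*r^2 - 12*r + 1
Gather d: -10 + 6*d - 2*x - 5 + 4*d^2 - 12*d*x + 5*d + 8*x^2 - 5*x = 4*d^2 + d*(11 - 12*x) + 8*x^2 - 7*x - 15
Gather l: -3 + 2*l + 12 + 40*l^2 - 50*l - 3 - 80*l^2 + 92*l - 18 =-40*l^2 + 44*l - 12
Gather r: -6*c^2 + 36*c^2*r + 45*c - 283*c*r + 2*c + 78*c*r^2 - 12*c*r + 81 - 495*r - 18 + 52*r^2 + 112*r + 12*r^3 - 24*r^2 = -6*c^2 + 47*c + 12*r^3 + r^2*(78*c + 28) + r*(36*c^2 - 295*c - 383) + 63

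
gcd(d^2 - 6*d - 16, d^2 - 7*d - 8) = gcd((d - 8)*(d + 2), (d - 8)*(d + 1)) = d - 8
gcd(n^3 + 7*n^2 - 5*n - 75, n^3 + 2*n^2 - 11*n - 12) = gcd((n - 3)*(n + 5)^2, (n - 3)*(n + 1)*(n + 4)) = n - 3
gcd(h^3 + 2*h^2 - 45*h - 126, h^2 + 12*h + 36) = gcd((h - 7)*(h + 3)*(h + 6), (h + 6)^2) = h + 6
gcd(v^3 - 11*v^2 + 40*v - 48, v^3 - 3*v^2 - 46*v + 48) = 1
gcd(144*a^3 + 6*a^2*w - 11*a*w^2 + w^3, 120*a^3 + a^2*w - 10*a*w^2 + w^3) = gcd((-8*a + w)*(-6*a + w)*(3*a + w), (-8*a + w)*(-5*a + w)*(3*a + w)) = -24*a^2 - 5*a*w + w^2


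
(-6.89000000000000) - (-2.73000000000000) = -4.16000000000000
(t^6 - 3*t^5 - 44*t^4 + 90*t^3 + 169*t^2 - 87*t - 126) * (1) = t^6 - 3*t^5 - 44*t^4 + 90*t^3 + 169*t^2 - 87*t - 126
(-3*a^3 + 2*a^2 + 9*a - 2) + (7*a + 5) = -3*a^3 + 2*a^2 + 16*a + 3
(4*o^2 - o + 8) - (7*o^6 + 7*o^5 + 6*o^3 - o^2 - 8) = -7*o^6 - 7*o^5 - 6*o^3 + 5*o^2 - o + 16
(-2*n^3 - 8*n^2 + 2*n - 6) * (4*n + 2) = -8*n^4 - 36*n^3 - 8*n^2 - 20*n - 12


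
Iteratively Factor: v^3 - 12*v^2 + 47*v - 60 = (v - 5)*(v^2 - 7*v + 12) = (v - 5)*(v - 4)*(v - 3)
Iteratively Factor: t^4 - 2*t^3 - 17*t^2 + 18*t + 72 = (t + 2)*(t^3 - 4*t^2 - 9*t + 36) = (t - 3)*(t + 2)*(t^2 - t - 12) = (t - 3)*(t + 2)*(t + 3)*(t - 4)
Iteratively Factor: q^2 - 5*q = (q)*(q - 5)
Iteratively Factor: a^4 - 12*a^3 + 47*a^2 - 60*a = (a - 4)*(a^3 - 8*a^2 + 15*a) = (a - 5)*(a - 4)*(a^2 - 3*a) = (a - 5)*(a - 4)*(a - 3)*(a)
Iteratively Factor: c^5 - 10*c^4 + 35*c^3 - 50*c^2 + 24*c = (c - 1)*(c^4 - 9*c^3 + 26*c^2 - 24*c) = (c - 2)*(c - 1)*(c^3 - 7*c^2 + 12*c) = (c - 3)*(c - 2)*(c - 1)*(c^2 - 4*c) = (c - 4)*(c - 3)*(c - 2)*(c - 1)*(c)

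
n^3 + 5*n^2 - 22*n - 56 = (n - 4)*(n + 2)*(n + 7)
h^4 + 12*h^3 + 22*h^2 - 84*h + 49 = (h - 1)^2*(h + 7)^2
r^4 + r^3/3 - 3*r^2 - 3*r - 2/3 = (r - 2)*(r + 1/3)*(r + 1)^2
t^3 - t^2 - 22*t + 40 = (t - 4)*(t - 2)*(t + 5)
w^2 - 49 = (w - 7)*(w + 7)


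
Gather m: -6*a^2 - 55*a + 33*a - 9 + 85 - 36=-6*a^2 - 22*a + 40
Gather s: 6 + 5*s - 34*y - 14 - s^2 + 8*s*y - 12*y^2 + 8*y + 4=-s^2 + s*(8*y + 5) - 12*y^2 - 26*y - 4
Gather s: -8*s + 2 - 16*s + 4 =6 - 24*s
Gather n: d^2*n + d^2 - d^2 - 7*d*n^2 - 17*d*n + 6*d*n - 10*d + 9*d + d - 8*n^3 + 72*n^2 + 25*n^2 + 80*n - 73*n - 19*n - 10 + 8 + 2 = -8*n^3 + n^2*(97 - 7*d) + n*(d^2 - 11*d - 12)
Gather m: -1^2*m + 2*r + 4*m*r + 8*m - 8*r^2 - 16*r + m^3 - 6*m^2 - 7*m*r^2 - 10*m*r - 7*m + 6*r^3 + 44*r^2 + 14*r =m^3 - 6*m^2 + m*(-7*r^2 - 6*r) + 6*r^3 + 36*r^2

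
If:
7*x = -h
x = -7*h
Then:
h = 0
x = 0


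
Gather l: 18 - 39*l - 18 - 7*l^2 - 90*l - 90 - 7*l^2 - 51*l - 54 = -14*l^2 - 180*l - 144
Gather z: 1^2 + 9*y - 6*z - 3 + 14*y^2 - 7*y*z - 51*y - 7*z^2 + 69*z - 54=14*y^2 - 42*y - 7*z^2 + z*(63 - 7*y) - 56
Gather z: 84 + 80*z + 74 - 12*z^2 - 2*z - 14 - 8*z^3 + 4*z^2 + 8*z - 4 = -8*z^3 - 8*z^2 + 86*z + 140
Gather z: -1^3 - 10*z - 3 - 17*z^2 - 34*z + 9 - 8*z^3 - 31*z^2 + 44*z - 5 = -8*z^3 - 48*z^2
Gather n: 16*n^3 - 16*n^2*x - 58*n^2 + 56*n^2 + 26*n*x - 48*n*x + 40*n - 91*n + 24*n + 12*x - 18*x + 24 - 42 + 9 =16*n^3 + n^2*(-16*x - 2) + n*(-22*x - 27) - 6*x - 9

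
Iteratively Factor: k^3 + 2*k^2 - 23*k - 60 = (k + 4)*(k^2 - 2*k - 15) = (k + 3)*(k + 4)*(k - 5)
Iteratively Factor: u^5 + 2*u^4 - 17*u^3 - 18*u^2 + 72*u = (u - 2)*(u^4 + 4*u^3 - 9*u^2 - 36*u) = (u - 2)*(u + 4)*(u^3 - 9*u) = u*(u - 2)*(u + 4)*(u^2 - 9) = u*(u - 2)*(u + 3)*(u + 4)*(u - 3)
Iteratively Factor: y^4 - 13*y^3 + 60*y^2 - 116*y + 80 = (y - 2)*(y^3 - 11*y^2 + 38*y - 40) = (y - 2)^2*(y^2 - 9*y + 20) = (y - 4)*(y - 2)^2*(y - 5)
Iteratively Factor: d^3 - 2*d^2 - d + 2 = (d - 1)*(d^2 - d - 2) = (d - 2)*(d - 1)*(d + 1)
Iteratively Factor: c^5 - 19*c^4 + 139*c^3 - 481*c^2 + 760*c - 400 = (c - 5)*(c^4 - 14*c^3 + 69*c^2 - 136*c + 80) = (c - 5)*(c - 1)*(c^3 - 13*c^2 + 56*c - 80) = (c - 5)*(c - 4)*(c - 1)*(c^2 - 9*c + 20) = (c - 5)*(c - 4)^2*(c - 1)*(c - 5)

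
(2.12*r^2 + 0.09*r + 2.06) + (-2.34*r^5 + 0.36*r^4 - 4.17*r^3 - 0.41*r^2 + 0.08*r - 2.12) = -2.34*r^5 + 0.36*r^4 - 4.17*r^3 + 1.71*r^2 + 0.17*r - 0.0600000000000001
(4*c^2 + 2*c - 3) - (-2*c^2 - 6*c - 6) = 6*c^2 + 8*c + 3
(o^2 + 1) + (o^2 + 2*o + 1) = 2*o^2 + 2*o + 2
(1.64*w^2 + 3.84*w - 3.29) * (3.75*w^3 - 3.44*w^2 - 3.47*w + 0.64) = 6.15*w^5 + 8.7584*w^4 - 31.2379*w^3 - 0.957599999999999*w^2 + 13.8739*w - 2.1056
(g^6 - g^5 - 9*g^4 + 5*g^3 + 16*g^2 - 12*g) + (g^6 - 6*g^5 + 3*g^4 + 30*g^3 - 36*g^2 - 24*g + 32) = 2*g^6 - 7*g^5 - 6*g^4 + 35*g^3 - 20*g^2 - 36*g + 32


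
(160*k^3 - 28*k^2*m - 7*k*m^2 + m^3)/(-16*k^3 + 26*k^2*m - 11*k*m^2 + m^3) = (-20*k^2 + k*m + m^2)/(2*k^2 - 3*k*m + m^2)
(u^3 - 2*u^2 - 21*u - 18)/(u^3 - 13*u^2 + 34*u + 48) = (u + 3)/(u - 8)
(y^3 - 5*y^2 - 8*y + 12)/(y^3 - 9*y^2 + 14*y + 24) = (y^2 + y - 2)/(y^2 - 3*y - 4)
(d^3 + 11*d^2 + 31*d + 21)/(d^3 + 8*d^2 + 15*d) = (d^2 + 8*d + 7)/(d*(d + 5))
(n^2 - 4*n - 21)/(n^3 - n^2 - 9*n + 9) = (n - 7)/(n^2 - 4*n + 3)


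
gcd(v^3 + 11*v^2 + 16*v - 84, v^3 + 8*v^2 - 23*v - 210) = v^2 + 13*v + 42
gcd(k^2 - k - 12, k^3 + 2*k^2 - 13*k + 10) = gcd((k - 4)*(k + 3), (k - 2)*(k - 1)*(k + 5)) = 1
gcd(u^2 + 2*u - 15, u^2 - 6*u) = 1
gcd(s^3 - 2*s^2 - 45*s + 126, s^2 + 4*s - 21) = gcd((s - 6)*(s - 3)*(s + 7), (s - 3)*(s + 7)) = s^2 + 4*s - 21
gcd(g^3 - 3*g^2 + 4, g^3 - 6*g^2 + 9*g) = 1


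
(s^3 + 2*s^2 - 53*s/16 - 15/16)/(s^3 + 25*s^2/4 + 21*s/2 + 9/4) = (s - 5/4)/(s + 3)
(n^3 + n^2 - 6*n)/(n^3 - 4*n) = (n + 3)/(n + 2)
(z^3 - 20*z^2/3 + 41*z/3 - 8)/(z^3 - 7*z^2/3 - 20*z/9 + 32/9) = 3*(z - 3)/(3*z + 4)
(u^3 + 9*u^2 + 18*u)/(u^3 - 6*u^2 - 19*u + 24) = u*(u + 6)/(u^2 - 9*u + 8)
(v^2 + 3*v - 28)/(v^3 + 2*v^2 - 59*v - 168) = (v - 4)/(v^2 - 5*v - 24)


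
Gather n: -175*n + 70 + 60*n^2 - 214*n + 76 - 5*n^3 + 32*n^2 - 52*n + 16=-5*n^3 + 92*n^2 - 441*n + 162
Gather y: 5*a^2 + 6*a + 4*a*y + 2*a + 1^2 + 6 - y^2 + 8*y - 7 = 5*a^2 + 8*a - y^2 + y*(4*a + 8)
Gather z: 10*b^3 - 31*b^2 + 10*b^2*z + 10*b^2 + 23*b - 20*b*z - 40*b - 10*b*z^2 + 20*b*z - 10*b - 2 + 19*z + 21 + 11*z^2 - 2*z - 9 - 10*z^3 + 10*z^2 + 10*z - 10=10*b^3 - 21*b^2 - 27*b - 10*z^3 + z^2*(21 - 10*b) + z*(10*b^2 + 27)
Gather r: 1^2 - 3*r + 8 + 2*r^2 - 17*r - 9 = 2*r^2 - 20*r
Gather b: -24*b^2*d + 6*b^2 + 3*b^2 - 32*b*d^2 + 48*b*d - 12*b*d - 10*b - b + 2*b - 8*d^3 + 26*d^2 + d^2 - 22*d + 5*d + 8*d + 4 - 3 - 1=b^2*(9 - 24*d) + b*(-32*d^2 + 36*d - 9) - 8*d^3 + 27*d^2 - 9*d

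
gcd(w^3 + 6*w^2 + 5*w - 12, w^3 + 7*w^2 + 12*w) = w^2 + 7*w + 12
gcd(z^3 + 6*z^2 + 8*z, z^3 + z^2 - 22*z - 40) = z^2 + 6*z + 8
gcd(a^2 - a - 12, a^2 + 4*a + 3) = a + 3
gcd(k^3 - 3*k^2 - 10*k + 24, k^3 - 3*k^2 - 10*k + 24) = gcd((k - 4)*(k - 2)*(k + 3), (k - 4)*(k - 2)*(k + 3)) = k^3 - 3*k^2 - 10*k + 24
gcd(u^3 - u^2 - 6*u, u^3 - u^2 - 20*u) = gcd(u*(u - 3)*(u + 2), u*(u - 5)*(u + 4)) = u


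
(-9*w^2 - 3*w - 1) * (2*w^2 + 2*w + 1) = -18*w^4 - 24*w^3 - 17*w^2 - 5*w - 1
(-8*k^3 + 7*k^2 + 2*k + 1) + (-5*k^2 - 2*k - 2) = -8*k^3 + 2*k^2 - 1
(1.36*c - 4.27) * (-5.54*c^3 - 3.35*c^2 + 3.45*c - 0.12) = -7.5344*c^4 + 19.0998*c^3 + 18.9965*c^2 - 14.8947*c + 0.5124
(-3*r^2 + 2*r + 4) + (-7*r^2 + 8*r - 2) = -10*r^2 + 10*r + 2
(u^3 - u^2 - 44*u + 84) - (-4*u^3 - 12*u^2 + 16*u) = 5*u^3 + 11*u^2 - 60*u + 84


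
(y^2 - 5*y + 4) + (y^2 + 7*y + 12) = 2*y^2 + 2*y + 16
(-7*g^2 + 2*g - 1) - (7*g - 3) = -7*g^2 - 5*g + 2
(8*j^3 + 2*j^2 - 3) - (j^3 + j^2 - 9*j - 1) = 7*j^3 + j^2 + 9*j - 2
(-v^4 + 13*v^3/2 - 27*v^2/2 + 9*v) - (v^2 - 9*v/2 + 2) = -v^4 + 13*v^3/2 - 29*v^2/2 + 27*v/2 - 2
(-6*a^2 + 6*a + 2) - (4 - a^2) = -5*a^2 + 6*a - 2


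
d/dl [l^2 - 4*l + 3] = 2*l - 4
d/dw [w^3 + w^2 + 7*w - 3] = 3*w^2 + 2*w + 7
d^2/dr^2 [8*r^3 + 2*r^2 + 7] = 48*r + 4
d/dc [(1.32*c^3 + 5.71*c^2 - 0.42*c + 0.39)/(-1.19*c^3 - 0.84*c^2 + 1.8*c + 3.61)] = (5.6861*c^4 + 3.7524*c^3 + 25.6131*c^2 + 41.8814*c - 2.2182)/(1.4161*c^6 + 1.9992*c^5 - 3.5784*c^4 - 11.6158*c^3 - 2.8248*c^2 + 12.996*c + 13.0321)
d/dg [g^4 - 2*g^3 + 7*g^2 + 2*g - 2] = 4*g^3 - 6*g^2 + 14*g + 2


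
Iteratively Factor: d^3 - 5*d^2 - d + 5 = (d - 5)*(d^2 - 1) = (d - 5)*(d + 1)*(d - 1)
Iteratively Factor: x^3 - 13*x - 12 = (x - 4)*(x^2 + 4*x + 3) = (x - 4)*(x + 1)*(x + 3)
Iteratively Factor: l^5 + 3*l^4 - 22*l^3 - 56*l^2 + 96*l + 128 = (l - 2)*(l^4 + 5*l^3 - 12*l^2 - 80*l - 64) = (l - 4)*(l - 2)*(l^3 + 9*l^2 + 24*l + 16) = (l - 4)*(l - 2)*(l + 1)*(l^2 + 8*l + 16) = (l - 4)*(l - 2)*(l + 1)*(l + 4)*(l + 4)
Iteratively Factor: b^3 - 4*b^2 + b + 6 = (b - 3)*(b^2 - b - 2) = (b - 3)*(b - 2)*(b + 1)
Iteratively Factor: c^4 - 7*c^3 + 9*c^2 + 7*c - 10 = (c - 2)*(c^3 - 5*c^2 - c + 5) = (c - 2)*(c + 1)*(c^2 - 6*c + 5) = (c - 2)*(c - 1)*(c + 1)*(c - 5)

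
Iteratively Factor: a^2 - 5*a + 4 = (a - 4)*(a - 1)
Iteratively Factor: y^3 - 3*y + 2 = (y - 1)*(y^2 + y - 2) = (y - 1)^2*(y + 2)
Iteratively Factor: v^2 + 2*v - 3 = (v + 3)*(v - 1)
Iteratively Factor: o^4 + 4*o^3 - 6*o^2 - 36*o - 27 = (o + 3)*(o^3 + o^2 - 9*o - 9) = (o + 1)*(o + 3)*(o^2 - 9) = (o + 1)*(o + 3)^2*(o - 3)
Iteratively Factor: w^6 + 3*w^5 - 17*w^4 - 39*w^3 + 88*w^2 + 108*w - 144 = (w - 2)*(w^5 + 5*w^4 - 7*w^3 - 53*w^2 - 18*w + 72) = (w - 2)*(w + 2)*(w^4 + 3*w^3 - 13*w^2 - 27*w + 36) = (w - 3)*(w - 2)*(w + 2)*(w^3 + 6*w^2 + 5*w - 12) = (w - 3)*(w - 2)*(w + 2)*(w + 3)*(w^2 + 3*w - 4) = (w - 3)*(w - 2)*(w - 1)*(w + 2)*(w + 3)*(w + 4)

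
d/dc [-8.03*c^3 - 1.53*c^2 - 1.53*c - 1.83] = -24.09*c^2 - 3.06*c - 1.53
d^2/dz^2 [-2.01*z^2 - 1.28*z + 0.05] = -4.02000000000000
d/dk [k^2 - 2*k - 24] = 2*k - 2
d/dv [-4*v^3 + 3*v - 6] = 3 - 12*v^2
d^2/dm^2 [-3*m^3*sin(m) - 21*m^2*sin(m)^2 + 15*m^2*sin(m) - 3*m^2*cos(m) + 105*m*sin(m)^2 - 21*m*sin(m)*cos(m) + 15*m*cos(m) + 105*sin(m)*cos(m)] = 3*m^3*sin(m) - 15*sqrt(2)*m^2*sin(m + pi/4) - 42*m^2*cos(2*m) - 6*m*sin(m) - 42*m*sin(2*m) + 45*m*cos(m) + 210*m*cos(2*m) - 6*cos(m) - 21*cos(2*m) - 21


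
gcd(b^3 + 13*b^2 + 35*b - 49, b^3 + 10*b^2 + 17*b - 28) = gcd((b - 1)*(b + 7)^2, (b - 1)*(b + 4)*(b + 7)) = b^2 + 6*b - 7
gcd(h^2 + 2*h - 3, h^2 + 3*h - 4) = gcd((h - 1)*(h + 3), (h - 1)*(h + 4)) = h - 1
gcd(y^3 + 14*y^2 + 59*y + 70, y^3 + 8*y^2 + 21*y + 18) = y + 2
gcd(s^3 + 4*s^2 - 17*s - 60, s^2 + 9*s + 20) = s + 5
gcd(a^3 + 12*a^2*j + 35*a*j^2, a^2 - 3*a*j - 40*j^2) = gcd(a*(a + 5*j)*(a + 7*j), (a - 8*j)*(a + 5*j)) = a + 5*j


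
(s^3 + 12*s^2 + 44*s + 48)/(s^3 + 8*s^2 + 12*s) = (s + 4)/s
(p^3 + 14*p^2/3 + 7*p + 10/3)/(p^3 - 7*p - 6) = (p + 5/3)/(p - 3)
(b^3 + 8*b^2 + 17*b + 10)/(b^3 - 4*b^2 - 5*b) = (b^2 + 7*b + 10)/(b*(b - 5))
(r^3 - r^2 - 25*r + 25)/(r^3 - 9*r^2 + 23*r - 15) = (r + 5)/(r - 3)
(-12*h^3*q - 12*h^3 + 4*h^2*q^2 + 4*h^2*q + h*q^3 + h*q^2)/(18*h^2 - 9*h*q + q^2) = h*(-12*h^2*q - 12*h^2 + 4*h*q^2 + 4*h*q + q^3 + q^2)/(18*h^2 - 9*h*q + q^2)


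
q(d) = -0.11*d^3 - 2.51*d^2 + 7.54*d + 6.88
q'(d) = -0.33*d^2 - 5.02*d + 7.54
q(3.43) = -1.23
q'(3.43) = -13.56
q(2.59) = 7.66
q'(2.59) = -7.68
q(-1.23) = -5.99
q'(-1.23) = 13.22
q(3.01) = 3.83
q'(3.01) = -10.56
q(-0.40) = 3.47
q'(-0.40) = 9.50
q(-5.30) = -87.21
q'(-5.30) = 24.88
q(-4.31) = -63.44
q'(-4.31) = 23.05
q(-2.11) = -19.17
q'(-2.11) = 16.66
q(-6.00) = -104.96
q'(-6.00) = 25.78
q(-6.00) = -104.96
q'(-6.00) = 25.78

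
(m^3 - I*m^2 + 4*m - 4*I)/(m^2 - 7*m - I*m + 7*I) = (m^2 + 4)/(m - 7)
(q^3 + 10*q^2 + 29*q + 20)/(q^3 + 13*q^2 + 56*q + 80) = (q + 1)/(q + 4)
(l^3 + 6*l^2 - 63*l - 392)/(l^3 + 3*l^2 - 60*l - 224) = (l + 7)/(l + 4)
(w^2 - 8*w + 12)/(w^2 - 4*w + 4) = (w - 6)/(w - 2)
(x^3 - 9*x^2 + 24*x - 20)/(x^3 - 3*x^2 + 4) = (x - 5)/(x + 1)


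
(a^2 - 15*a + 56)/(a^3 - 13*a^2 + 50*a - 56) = (a - 8)/(a^2 - 6*a + 8)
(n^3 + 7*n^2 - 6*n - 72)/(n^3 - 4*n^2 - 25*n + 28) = (n^2 + 3*n - 18)/(n^2 - 8*n + 7)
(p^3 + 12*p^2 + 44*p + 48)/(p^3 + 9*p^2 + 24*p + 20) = (p^2 + 10*p + 24)/(p^2 + 7*p + 10)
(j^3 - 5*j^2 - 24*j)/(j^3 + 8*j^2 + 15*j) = (j - 8)/(j + 5)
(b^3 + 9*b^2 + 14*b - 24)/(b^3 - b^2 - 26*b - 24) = (b^2 + 5*b - 6)/(b^2 - 5*b - 6)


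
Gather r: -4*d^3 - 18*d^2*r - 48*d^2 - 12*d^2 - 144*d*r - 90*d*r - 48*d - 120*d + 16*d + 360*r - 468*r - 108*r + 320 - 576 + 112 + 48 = -4*d^3 - 60*d^2 - 152*d + r*(-18*d^2 - 234*d - 216) - 96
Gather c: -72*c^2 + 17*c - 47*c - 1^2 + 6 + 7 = -72*c^2 - 30*c + 12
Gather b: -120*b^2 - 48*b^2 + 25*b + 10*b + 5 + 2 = -168*b^2 + 35*b + 7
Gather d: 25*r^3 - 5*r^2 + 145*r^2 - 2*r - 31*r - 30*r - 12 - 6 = 25*r^3 + 140*r^2 - 63*r - 18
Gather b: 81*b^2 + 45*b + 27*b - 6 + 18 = 81*b^2 + 72*b + 12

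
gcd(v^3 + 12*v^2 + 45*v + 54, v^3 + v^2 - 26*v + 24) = v + 6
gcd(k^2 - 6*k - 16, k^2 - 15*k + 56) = k - 8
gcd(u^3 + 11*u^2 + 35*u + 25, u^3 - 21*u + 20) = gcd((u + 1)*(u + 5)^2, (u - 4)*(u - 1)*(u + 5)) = u + 5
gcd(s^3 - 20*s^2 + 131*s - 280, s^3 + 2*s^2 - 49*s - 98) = s - 7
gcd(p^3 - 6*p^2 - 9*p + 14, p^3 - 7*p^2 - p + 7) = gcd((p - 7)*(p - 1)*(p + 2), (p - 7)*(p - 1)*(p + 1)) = p^2 - 8*p + 7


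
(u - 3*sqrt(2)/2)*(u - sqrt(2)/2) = u^2 - 2*sqrt(2)*u + 3/2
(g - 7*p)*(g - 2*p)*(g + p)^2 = g^4 - 7*g^3*p - 3*g^2*p^2 + 19*g*p^3 + 14*p^4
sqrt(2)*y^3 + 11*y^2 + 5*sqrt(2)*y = y*(y + 5*sqrt(2))*(sqrt(2)*y + 1)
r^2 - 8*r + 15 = (r - 5)*(r - 3)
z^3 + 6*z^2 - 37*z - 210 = (z - 6)*(z + 5)*(z + 7)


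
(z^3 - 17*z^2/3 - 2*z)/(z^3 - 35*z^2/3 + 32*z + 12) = z/(z - 6)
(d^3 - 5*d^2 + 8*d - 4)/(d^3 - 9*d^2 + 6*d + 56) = (d^3 - 5*d^2 + 8*d - 4)/(d^3 - 9*d^2 + 6*d + 56)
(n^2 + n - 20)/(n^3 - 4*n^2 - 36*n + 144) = (n + 5)/(n^2 - 36)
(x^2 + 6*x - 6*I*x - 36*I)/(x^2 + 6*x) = (x - 6*I)/x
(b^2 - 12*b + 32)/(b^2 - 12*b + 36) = (b^2 - 12*b + 32)/(b^2 - 12*b + 36)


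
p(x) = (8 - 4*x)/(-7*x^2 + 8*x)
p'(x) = (8 - 4*x)*(14*x - 8)/(-7*x^2 + 8*x)^2 - 4/(-7*x^2 + 8*x)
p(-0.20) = -4.68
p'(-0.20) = -24.76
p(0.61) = 2.44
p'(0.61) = -1.18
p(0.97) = 3.51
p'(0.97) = 13.28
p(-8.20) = -0.08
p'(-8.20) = -0.01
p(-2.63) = -0.27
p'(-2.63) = -0.11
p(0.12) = 8.75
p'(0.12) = -69.03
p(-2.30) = -0.31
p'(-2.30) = -0.15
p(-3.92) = -0.17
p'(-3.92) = -0.05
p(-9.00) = -0.07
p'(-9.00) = -0.00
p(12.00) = 0.04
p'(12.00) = 0.00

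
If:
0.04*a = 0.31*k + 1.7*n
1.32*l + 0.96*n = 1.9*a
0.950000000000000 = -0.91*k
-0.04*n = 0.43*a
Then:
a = -0.02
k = -1.04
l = -0.16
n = 0.19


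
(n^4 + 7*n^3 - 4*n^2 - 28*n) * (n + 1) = n^5 + 8*n^4 + 3*n^3 - 32*n^2 - 28*n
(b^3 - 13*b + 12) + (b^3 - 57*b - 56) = 2*b^3 - 70*b - 44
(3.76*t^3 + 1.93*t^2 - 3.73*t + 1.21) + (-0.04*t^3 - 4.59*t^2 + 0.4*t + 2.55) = 3.72*t^3 - 2.66*t^2 - 3.33*t + 3.76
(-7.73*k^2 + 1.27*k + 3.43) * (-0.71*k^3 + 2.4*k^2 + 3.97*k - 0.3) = 5.4883*k^5 - 19.4537*k^4 - 30.0754*k^3 + 15.5929*k^2 + 13.2361*k - 1.029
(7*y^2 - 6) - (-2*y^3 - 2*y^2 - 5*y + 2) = 2*y^3 + 9*y^2 + 5*y - 8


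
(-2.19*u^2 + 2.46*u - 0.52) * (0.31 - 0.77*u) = 1.6863*u^3 - 2.5731*u^2 + 1.163*u - 0.1612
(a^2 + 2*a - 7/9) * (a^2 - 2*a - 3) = a^4 - 70*a^2/9 - 40*a/9 + 7/3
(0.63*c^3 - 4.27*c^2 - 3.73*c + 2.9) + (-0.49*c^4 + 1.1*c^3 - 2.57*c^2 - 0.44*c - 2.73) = -0.49*c^4 + 1.73*c^3 - 6.84*c^2 - 4.17*c + 0.17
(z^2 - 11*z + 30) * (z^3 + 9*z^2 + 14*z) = z^5 - 2*z^4 - 55*z^3 + 116*z^2 + 420*z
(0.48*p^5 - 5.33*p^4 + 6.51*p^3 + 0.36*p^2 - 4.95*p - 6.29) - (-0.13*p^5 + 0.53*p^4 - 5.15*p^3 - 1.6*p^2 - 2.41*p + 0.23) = 0.61*p^5 - 5.86*p^4 + 11.66*p^3 + 1.96*p^2 - 2.54*p - 6.52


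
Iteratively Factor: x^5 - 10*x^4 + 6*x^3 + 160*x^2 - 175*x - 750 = (x + 3)*(x^4 - 13*x^3 + 45*x^2 + 25*x - 250) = (x - 5)*(x + 3)*(x^3 - 8*x^2 + 5*x + 50) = (x - 5)*(x + 2)*(x + 3)*(x^2 - 10*x + 25) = (x - 5)^2*(x + 2)*(x + 3)*(x - 5)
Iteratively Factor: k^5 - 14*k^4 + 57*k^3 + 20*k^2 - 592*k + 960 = (k - 4)*(k^4 - 10*k^3 + 17*k^2 + 88*k - 240) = (k - 4)*(k + 3)*(k^3 - 13*k^2 + 56*k - 80) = (k - 5)*(k - 4)*(k + 3)*(k^2 - 8*k + 16) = (k - 5)*(k - 4)^2*(k + 3)*(k - 4)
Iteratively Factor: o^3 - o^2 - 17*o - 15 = (o - 5)*(o^2 + 4*o + 3) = (o - 5)*(o + 1)*(o + 3)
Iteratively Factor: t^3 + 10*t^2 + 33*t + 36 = (t + 3)*(t^2 + 7*t + 12) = (t + 3)*(t + 4)*(t + 3)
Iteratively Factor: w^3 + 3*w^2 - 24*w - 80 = (w + 4)*(w^2 - w - 20) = (w + 4)^2*(w - 5)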